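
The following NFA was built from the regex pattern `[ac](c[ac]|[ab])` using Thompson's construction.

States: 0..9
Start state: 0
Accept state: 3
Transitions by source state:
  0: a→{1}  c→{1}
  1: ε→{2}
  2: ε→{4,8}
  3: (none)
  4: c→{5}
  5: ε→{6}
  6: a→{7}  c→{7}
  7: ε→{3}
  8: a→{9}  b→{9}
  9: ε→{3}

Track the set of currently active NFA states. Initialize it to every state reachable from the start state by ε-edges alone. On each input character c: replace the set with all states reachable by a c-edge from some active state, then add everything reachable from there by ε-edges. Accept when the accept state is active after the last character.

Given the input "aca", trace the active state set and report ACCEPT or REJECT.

initial (ε-close {0}): {0}
'a' @ 1: {1,2,4,8}
'c' @ 2: {5,6}
'a' @ 3: {3,7}  ✓accept
end set {3,7} — state 3 in

Answer: ACCEPT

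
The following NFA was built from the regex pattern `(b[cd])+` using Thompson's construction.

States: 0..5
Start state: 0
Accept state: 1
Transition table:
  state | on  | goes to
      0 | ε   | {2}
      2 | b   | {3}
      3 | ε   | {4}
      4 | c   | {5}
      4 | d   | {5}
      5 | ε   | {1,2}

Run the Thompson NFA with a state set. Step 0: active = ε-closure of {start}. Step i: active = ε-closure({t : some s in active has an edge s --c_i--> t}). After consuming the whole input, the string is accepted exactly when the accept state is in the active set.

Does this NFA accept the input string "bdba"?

Answer: REJECT

Trace:
initial (ε-close {0}): {0,2}
'b' @ 1: {3,4}
'd' @ 2: {1,2,5}  ✓accept
'b' @ 3: {3,4}
'a' @ 4: {}  — state set empty
final: {}; accept 1 not in set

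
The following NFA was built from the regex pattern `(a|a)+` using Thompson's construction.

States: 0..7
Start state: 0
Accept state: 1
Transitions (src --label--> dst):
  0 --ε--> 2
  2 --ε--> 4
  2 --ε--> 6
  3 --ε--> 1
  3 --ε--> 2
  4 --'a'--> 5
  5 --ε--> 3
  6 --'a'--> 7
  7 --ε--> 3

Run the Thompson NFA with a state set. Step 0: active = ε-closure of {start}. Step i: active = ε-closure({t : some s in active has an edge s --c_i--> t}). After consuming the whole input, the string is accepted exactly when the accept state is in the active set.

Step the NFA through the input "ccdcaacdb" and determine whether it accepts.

start: ε-closure({0}) = {0,2,4,6}
'c' @ 1: {}  — state set empty
rest 'cdcaacdb' ignored (set empty)
after full input: {}  (accept=1 not in)

Answer: REJECT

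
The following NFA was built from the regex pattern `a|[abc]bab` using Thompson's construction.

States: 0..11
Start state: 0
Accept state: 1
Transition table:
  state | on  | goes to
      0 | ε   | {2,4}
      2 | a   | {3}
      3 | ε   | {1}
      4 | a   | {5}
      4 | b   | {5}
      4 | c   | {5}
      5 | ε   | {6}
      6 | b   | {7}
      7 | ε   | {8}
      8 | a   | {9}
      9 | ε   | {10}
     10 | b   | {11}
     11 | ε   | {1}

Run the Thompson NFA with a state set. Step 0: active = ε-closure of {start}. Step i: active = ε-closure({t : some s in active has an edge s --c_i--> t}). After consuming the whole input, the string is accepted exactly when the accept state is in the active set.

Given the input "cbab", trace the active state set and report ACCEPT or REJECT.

Answer: ACCEPT

Derivation:
start: ε-closure({0}) = {0,2,4}
'c' @ 1: {5,6}
'b' @ 2: {7,8}
'a' @ 3: {9,10}
'b' @ 4: {1,11}  [accepting]
end set {1,11} — state 1 in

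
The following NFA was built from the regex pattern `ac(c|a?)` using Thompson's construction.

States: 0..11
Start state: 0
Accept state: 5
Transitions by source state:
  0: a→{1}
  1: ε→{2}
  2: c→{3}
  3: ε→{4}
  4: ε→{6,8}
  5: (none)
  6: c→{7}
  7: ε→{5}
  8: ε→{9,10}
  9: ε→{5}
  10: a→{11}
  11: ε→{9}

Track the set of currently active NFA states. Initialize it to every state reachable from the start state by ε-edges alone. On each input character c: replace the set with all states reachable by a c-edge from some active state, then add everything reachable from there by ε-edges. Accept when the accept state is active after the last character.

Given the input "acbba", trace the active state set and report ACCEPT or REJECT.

start: ε-closure({0}) = {0}
'a' @ 1: {1,2}
'c' @ 2: {3,4,5,6,8,9,10}  [accepting]
'b' @ 3: {}  — state set empty
rest 'ba' ignored (set empty)
final: {}; accept 5 not in set

Answer: REJECT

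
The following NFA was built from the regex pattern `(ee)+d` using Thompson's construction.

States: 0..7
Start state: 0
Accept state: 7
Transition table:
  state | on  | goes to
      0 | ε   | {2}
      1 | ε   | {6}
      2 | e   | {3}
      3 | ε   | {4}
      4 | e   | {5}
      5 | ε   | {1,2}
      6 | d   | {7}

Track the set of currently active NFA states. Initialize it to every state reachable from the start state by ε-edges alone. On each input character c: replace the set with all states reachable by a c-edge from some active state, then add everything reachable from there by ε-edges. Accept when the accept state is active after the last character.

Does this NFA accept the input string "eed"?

Answer: ACCEPT

Steps:
S₀ = ε-closure({0}) = {0,2}
'e' @ 1: {3,4}
'e' @ 2: {1,2,5,6}
'd' @ 3: {7}  ✓accept
after full input: {7}  (accept=7 in)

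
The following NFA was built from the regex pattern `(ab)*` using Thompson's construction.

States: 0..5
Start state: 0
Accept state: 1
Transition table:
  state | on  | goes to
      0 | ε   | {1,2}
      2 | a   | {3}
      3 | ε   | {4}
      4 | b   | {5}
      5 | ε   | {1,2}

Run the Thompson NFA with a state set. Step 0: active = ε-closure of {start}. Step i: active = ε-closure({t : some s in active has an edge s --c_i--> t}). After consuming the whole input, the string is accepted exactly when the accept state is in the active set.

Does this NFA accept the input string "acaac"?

initial (ε-close {0}): {0,1,2}
'a' @ 1: {3,4}
'c' @ 2: {}  — dead — no transitions
rest 'aac' ignored (set empty)
final: {}; accept 1 not in set

Answer: REJECT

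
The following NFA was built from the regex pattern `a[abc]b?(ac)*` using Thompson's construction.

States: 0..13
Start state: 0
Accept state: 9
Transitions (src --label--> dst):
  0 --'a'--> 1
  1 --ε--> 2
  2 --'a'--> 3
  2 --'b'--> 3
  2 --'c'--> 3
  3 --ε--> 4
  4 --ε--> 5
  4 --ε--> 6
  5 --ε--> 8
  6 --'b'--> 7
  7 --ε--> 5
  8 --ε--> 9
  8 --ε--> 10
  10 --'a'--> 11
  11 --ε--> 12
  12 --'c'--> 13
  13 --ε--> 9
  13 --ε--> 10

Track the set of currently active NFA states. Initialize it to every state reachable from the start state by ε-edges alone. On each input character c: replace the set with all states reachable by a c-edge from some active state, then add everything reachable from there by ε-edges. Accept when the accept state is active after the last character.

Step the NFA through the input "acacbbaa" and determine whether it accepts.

start: ε-closure({0}) = {0}
'a' @ 1: {1,2}
'c' @ 2: {3,4,5,6,8,9,10}  (accept∈set)
'a' @ 3: {11,12}
'c' @ 4: {9,10,13}  (accept∈set)
'b' @ 5: {}  — dead — no transitions
rest 'baa' ignored (set empty)
after full input: {}  (accept=9 not in)

Answer: REJECT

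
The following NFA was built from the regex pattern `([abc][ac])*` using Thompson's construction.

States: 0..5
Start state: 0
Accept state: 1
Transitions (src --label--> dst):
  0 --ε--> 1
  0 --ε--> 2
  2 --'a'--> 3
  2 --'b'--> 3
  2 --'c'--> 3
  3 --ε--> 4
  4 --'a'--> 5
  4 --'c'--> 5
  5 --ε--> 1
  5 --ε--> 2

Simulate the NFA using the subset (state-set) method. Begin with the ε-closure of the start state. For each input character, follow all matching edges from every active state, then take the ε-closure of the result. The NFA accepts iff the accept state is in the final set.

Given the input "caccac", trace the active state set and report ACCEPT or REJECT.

Answer: ACCEPT

Steps:
S₀ = ε-closure({0}) = {0,1,2}
'c' @ 1: {3,4}
'a' @ 2: {1,2,5}  (accept∈set)
'c' @ 3: {3,4}
'c' @ 4: {1,2,5}  (accept∈set)
'a' @ 5: {3,4}
'c' @ 6: {1,2,5}  (accept∈set)
end set {1,2,5} — state 1 in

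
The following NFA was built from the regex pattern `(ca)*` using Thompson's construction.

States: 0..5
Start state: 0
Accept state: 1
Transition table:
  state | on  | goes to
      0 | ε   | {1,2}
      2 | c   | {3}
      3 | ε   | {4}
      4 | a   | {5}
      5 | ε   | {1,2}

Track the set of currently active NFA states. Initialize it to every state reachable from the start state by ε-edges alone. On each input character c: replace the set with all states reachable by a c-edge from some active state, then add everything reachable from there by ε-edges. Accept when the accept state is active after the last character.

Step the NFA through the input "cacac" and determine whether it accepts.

S₀ = ε-closure({0}) = {0,1,2}
'c' @ 1: {3,4}
'a' @ 2: {1,2,5}  [accepting]
'c' @ 3: {3,4}
'a' @ 4: {1,2,5}  [accepting]
'c' @ 5: {3,4}
final: {3,4}; accept 1 not in set

Answer: REJECT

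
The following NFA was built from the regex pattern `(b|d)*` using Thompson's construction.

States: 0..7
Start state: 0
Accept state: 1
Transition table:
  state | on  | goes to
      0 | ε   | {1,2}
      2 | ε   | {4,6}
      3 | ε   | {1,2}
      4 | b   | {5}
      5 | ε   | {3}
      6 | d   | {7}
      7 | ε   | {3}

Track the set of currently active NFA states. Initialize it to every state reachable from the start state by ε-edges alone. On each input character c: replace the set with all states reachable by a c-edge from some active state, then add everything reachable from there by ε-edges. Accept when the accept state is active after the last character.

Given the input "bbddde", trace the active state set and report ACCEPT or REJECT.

S₀ = ε-closure({0}) = {0,1,2,4,6}
'b' @ 1: {1,2,3,4,5,6}  (accept∈set)
'b' @ 2: {1,2,3,4,5,6}  (accept∈set)
'd' @ 3: {1,2,3,4,6,7}  (accept∈set)
'd' @ 4: {1,2,3,4,6,7}  (accept∈set)
'd' @ 5: {1,2,3,4,6,7}  (accept∈set)
'e' @ 6: {}  — dead — no transitions
final: {}; accept 1 not in set

Answer: REJECT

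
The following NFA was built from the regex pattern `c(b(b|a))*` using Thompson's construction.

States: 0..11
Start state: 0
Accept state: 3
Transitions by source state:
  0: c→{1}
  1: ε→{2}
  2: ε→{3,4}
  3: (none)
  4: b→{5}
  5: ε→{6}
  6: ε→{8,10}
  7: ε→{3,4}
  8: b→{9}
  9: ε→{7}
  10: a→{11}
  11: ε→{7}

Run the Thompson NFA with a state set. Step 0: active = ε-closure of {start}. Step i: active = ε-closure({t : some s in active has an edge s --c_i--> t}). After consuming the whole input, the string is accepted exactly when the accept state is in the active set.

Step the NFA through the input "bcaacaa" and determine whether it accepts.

initial (ε-close {0}): {0}
'b' @ 1: {}  — no active states
rest 'caacaa' ignored (set empty)
final: {}; accept 3 not in set

Answer: REJECT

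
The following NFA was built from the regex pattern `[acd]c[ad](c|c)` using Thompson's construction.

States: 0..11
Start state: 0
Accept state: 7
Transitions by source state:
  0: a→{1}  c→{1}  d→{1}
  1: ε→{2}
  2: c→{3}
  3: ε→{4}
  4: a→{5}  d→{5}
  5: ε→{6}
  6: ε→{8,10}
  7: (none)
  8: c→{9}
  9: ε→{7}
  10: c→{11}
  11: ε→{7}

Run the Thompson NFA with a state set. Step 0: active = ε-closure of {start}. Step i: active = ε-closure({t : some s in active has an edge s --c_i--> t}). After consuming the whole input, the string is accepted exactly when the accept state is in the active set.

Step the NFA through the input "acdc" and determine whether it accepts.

start: ε-closure({0}) = {0}
'a' @ 1: {1,2}
'c' @ 2: {3,4}
'd' @ 3: {5,6,8,10}
'c' @ 4: {7,9,11}  [accepting]
end set {7,9,11} — state 7 in

Answer: ACCEPT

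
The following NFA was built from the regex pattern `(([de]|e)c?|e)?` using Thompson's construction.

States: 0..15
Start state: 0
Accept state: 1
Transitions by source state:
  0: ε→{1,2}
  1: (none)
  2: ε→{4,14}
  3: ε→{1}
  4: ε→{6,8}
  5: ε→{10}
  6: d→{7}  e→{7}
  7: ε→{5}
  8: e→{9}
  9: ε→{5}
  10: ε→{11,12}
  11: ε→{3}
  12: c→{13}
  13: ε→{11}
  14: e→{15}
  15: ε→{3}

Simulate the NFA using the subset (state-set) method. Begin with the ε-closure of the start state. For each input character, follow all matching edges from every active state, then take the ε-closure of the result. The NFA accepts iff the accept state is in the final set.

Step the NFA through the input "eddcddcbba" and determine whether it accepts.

start: ε-closure({0}) = {0,1,2,4,6,8,14}
'e' @ 1: {1,3,5,7,9,10,11,12,15}  [accepting]
'd' @ 2: {}  — state set empty
rest 'dcddcbba' ignored (set empty)
final: {}; accept 1 not in set

Answer: REJECT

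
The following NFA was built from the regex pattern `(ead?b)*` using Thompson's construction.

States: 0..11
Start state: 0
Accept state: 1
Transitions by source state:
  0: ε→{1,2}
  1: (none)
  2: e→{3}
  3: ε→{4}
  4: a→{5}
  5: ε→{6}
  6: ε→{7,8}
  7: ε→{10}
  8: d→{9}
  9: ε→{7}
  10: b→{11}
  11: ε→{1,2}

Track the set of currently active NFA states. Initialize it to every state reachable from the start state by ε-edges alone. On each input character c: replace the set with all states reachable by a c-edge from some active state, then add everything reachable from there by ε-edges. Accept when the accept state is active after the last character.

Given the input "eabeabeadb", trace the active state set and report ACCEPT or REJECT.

initial (ε-close {0}): {0,1,2}
'e' @ 1: {3,4}
'a' @ 2: {5,6,7,8,10}
'b' @ 3: {1,2,11}  [accepting]
'e' @ 4: {3,4}
'a' @ 5: {5,6,7,8,10}
'b' @ 6: {1,2,11}  [accepting]
'e' @ 7: {3,4}
'a' @ 8: {5,6,7,8,10}
'd' @ 9: {7,9,10}
'b' @ 10: {1,2,11}  [accepting]
final: {1,2,11}; accept 1 in set

Answer: ACCEPT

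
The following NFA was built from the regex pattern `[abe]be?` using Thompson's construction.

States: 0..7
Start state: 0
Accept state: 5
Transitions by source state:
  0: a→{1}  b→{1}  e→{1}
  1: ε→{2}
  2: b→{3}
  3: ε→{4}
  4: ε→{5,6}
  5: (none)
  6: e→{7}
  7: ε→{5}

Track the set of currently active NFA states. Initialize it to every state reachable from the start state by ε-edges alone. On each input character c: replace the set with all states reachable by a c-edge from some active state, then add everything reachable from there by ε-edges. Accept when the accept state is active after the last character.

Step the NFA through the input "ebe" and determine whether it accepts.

Answer: ACCEPT

Derivation:
start: ε-closure({0}) = {0}
'e' @ 1: {1,2}
'b' @ 2: {3,4,5,6}  [accepting]
'e' @ 3: {5,7}  [accepting]
after full input: {5,7}  (accept=5 in)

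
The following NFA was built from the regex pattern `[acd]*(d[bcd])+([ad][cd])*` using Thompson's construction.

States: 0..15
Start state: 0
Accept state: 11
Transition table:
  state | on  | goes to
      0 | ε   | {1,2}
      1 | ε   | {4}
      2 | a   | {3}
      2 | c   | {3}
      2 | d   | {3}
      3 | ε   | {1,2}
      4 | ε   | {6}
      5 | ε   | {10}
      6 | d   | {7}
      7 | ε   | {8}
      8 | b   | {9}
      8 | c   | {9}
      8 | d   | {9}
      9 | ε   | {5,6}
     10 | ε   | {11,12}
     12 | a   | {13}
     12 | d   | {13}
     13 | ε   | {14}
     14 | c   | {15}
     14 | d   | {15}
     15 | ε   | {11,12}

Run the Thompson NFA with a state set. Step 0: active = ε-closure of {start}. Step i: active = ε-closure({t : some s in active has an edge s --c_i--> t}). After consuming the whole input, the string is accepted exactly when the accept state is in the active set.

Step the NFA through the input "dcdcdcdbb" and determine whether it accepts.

S₀ = ε-closure({0}) = {0,1,2,4,6}
'd' @ 1: {1,2,3,4,6,7,8}
'c' @ 2: {1,2,3,4,5,6,9,10,11,12}  [accepting]
'd' @ 3: {1,2,3,4,6,7,8,13,14}
'c' @ 4: {1,2,3,4,5,6,9,10,11,12,15}  [accepting]
'd' @ 5: {1,2,3,4,6,7,8,13,14}
'c' @ 6: {1,2,3,4,5,6,9,10,11,12,15}  [accepting]
'd' @ 7: {1,2,3,4,6,7,8,13,14}
'b' @ 8: {5,6,9,10,11,12}  [accepting]
'b' @ 9: {}  — state set empty
final: {}; accept 11 not in set

Answer: REJECT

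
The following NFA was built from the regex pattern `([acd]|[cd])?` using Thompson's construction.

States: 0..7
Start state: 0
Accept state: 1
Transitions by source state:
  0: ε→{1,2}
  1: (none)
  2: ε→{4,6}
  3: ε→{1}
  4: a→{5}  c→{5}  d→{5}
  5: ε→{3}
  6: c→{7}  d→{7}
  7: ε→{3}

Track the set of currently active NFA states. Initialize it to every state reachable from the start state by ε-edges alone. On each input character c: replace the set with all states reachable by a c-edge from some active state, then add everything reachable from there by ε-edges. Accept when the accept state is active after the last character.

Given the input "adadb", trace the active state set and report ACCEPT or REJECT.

S₀ = ε-closure({0}) = {0,1,2,4,6}
'a' @ 1: {1,3,5}  ✓accept
'd' @ 2: {}  — state set empty
rest 'adb' ignored (set empty)
final: {}; accept 1 not in set

Answer: REJECT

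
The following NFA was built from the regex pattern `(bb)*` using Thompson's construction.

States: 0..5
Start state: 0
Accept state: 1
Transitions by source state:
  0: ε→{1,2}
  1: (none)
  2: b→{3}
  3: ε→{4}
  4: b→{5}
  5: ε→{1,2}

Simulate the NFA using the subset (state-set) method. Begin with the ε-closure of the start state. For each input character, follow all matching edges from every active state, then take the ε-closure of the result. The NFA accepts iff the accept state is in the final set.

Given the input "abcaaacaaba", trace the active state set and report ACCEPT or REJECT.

Answer: REJECT

Trace:
start: ε-closure({0}) = {0,1,2}
'a' @ 1: {}  — state set empty
rest 'bcaaacaaba' ignored (set empty)
final: {}; accept 1 not in set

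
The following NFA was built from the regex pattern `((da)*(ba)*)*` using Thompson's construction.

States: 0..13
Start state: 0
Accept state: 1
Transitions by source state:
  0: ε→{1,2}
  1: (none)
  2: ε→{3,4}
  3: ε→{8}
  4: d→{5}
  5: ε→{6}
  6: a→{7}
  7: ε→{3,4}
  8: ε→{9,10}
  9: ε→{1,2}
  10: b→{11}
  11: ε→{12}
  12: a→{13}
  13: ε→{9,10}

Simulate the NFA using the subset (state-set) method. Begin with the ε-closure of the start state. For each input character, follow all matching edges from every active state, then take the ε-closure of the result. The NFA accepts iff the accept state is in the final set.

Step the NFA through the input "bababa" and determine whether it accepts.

start: ε-closure({0}) = {0,1,2,3,4,8,9,10}
'b' @ 1: {11,12}
'a' @ 2: {1,2,3,4,8,9,10,13}  [accepting]
'b' @ 3: {11,12}
'a' @ 4: {1,2,3,4,8,9,10,13}  [accepting]
'b' @ 5: {11,12}
'a' @ 6: {1,2,3,4,8,9,10,13}  [accepting]
final: {1,2,3,4,8,9,10,13}; accept 1 in set

Answer: ACCEPT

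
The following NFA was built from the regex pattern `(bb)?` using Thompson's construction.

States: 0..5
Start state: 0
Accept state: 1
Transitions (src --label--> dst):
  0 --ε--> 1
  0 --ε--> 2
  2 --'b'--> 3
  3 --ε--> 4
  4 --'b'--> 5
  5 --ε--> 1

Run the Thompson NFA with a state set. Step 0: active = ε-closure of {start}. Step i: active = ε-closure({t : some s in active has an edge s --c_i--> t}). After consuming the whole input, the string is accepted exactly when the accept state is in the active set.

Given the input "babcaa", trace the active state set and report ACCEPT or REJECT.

S₀ = ε-closure({0}) = {0,1,2}
'b' @ 1: {3,4}
'a' @ 2: {}  — dead — no transitions
rest 'bcaa' ignored (set empty)
after full input: {}  (accept=1 not in)

Answer: REJECT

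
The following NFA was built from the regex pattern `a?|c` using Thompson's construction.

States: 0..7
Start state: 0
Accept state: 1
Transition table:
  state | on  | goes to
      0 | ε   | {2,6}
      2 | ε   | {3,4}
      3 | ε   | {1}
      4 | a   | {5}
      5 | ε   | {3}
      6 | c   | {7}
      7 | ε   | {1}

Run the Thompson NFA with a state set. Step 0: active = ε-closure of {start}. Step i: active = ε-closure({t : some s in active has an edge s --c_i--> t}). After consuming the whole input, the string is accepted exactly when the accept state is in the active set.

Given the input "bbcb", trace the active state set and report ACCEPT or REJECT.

initial (ε-close {0}): {0,1,2,3,4,6}
'b' @ 1: {}  — state set empty
rest 'bcb' ignored (set empty)
end set {} — state 1 not in

Answer: REJECT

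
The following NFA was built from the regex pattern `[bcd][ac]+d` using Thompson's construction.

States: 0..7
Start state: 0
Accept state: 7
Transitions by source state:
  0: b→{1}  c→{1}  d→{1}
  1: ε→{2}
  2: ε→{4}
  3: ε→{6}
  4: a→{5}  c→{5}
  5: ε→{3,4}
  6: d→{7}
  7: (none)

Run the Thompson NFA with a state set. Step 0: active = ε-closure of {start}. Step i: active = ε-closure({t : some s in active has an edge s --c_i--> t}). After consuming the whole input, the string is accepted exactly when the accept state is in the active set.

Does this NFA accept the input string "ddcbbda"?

S₀ = ε-closure({0}) = {0}
'd' @ 1: {1,2,4}
'd' @ 2: {}  — no active states
rest 'cbbda' ignored (set empty)
after full input: {}  (accept=7 not in)

Answer: REJECT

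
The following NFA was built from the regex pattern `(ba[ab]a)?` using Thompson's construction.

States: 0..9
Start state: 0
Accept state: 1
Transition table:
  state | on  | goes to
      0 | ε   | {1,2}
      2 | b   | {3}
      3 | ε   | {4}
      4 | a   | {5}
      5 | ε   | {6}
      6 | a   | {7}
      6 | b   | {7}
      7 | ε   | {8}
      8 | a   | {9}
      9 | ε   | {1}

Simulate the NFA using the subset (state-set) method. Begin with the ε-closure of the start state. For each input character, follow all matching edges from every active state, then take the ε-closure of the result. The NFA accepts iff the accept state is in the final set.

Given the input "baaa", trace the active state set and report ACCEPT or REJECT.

S₀ = ε-closure({0}) = {0,1,2}
'b' @ 1: {3,4}
'a' @ 2: {5,6}
'a' @ 3: {7,8}
'a' @ 4: {1,9}  (accept∈set)
end set {1,9} — state 1 in

Answer: ACCEPT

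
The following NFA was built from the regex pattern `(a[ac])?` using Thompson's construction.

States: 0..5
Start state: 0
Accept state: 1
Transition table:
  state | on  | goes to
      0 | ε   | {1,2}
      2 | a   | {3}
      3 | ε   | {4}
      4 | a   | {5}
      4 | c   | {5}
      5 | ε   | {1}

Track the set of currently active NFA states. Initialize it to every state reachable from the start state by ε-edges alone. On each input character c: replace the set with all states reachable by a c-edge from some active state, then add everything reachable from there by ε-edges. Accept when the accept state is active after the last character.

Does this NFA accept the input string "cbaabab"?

S₀ = ε-closure({0}) = {0,1,2}
'c' @ 1: {}  — dead — no transitions
rest 'baabab' ignored (set empty)
final: {}; accept 1 not in set

Answer: REJECT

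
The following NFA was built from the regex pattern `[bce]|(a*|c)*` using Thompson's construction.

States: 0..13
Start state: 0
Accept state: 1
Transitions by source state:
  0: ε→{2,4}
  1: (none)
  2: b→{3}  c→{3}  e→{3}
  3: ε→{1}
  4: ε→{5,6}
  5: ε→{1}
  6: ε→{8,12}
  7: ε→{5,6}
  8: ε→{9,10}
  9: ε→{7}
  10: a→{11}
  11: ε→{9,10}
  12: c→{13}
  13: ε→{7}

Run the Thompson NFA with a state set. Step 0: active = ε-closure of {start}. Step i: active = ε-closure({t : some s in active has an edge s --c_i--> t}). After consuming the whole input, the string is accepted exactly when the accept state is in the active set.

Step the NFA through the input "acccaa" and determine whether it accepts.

S₀ = ε-closure({0}) = {0,1,2,4,5,6,7,8,9,10,12}
'a' @ 1: {1,5,6,7,8,9,10,11,12}  ✓accept
'c' @ 2: {1,5,6,7,8,9,10,12,13}  ✓accept
'c' @ 3: {1,5,6,7,8,9,10,12,13}  ✓accept
'c' @ 4: {1,5,6,7,8,9,10,12,13}  ✓accept
'a' @ 5: {1,5,6,7,8,9,10,11,12}  ✓accept
'a' @ 6: {1,5,6,7,8,9,10,11,12}  ✓accept
end set {1,5,6,7,8,9,10,11,12} — state 1 in

Answer: ACCEPT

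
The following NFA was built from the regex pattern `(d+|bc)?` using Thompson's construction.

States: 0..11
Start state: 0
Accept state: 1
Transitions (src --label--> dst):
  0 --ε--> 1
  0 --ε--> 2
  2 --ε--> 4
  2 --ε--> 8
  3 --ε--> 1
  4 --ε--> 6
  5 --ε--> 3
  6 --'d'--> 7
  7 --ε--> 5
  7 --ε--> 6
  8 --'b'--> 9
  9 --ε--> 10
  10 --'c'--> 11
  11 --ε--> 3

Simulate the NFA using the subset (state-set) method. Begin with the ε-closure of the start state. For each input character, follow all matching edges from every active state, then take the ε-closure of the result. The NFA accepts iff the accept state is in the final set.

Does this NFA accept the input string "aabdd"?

start: ε-closure({0}) = {0,1,2,4,6,8}
'a' @ 1: {}  — state set empty
rest 'abdd' ignored (set empty)
end set {} — state 1 not in

Answer: REJECT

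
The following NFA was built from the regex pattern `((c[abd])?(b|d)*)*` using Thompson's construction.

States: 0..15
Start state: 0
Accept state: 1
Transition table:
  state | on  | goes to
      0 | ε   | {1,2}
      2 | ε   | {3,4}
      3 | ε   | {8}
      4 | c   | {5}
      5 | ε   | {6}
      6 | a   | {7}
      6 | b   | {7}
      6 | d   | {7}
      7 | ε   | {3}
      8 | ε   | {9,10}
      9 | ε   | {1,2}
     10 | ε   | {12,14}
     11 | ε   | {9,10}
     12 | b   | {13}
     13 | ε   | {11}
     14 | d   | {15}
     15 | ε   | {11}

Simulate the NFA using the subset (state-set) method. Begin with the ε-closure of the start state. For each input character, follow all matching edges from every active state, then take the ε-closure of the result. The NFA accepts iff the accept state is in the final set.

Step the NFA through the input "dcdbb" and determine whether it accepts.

start: ε-closure({0}) = {0,1,2,3,4,8,9,10,12,14}
'd' @ 1: {1,2,3,4,8,9,10,11,12,14,15}  [accepting]
'c' @ 2: {5,6}
'd' @ 3: {1,2,3,4,7,8,9,10,12,14}  [accepting]
'b' @ 4: {1,2,3,4,8,9,10,11,12,13,14}  [accepting]
'b' @ 5: {1,2,3,4,8,9,10,11,12,13,14}  [accepting]
end set {1,2,3,4,8,9,10,11,12,13,14} — state 1 in

Answer: ACCEPT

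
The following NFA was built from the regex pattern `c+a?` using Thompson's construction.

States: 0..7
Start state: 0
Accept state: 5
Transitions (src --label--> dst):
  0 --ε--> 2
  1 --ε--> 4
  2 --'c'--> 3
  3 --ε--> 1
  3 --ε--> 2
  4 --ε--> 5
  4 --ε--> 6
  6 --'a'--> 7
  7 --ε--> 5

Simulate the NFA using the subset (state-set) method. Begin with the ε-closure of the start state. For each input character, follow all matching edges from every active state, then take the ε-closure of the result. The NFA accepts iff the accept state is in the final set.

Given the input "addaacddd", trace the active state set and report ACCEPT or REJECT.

Answer: REJECT

Derivation:
start: ε-closure({0}) = {0,2}
'a' @ 1: {}  — no active states
rest 'ddaacddd' ignored (set empty)
final: {}; accept 5 not in set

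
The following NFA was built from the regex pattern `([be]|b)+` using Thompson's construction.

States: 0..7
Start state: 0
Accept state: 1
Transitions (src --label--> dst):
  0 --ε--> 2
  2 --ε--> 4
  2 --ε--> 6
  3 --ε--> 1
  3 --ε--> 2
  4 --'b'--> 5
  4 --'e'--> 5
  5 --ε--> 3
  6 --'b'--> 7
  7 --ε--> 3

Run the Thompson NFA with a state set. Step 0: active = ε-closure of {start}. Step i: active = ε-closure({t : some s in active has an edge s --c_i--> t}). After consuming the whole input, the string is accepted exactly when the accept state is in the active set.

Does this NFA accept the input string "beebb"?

Answer: ACCEPT

Trace:
start: ε-closure({0}) = {0,2,4,6}
'b' @ 1: {1,2,3,4,5,6,7}  [accepting]
'e' @ 2: {1,2,3,4,5,6}  [accepting]
'e' @ 3: {1,2,3,4,5,6}  [accepting]
'b' @ 4: {1,2,3,4,5,6,7}  [accepting]
'b' @ 5: {1,2,3,4,5,6,7}  [accepting]
after full input: {1,2,3,4,5,6,7}  (accept=1 in)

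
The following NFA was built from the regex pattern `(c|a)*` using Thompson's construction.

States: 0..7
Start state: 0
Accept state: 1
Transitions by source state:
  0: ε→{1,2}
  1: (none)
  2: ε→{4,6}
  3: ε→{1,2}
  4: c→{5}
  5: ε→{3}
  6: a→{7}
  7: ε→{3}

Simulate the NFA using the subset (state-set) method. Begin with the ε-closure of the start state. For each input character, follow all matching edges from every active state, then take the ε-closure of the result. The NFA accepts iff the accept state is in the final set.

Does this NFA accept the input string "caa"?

Answer: ACCEPT

Derivation:
S₀ = ε-closure({0}) = {0,1,2,4,6}
'c' @ 1: {1,2,3,4,5,6}  (accept∈set)
'a' @ 2: {1,2,3,4,6,7}  (accept∈set)
'a' @ 3: {1,2,3,4,6,7}  (accept∈set)
end set {1,2,3,4,6,7} — state 1 in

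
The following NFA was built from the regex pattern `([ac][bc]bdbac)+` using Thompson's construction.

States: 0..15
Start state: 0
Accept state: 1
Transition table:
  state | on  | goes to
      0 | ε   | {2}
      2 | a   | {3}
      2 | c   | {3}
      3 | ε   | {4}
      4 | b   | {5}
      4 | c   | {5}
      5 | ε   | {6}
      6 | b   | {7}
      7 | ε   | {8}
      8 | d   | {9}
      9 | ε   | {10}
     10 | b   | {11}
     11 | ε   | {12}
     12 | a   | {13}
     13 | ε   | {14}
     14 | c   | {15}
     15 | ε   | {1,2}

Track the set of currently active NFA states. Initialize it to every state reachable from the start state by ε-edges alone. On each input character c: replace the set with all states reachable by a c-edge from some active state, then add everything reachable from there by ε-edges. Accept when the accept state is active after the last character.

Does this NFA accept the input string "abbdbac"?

Answer: ACCEPT

Derivation:
start: ε-closure({0}) = {0,2}
'a' @ 1: {3,4}
'b' @ 2: {5,6}
'b' @ 3: {7,8}
'd' @ 4: {9,10}
'b' @ 5: {11,12}
'a' @ 6: {13,14}
'c' @ 7: {1,2,15}  [accepting]
end set {1,2,15} — state 1 in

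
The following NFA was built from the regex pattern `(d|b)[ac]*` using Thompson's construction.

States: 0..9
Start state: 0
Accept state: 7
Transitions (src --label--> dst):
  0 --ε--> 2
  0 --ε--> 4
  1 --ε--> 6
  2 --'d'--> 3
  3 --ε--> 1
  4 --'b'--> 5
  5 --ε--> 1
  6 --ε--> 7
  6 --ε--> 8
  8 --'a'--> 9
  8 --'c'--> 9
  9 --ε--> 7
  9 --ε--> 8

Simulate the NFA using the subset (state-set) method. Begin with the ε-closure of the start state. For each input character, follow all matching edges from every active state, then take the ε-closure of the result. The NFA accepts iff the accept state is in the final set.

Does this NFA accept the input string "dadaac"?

start: ε-closure({0}) = {0,2,4}
'd' @ 1: {1,3,6,7,8}  [accepting]
'a' @ 2: {7,8,9}  [accepting]
'd' @ 3: {}  — dead — no transitions
rest 'aac' ignored (set empty)
final: {}; accept 7 not in set

Answer: REJECT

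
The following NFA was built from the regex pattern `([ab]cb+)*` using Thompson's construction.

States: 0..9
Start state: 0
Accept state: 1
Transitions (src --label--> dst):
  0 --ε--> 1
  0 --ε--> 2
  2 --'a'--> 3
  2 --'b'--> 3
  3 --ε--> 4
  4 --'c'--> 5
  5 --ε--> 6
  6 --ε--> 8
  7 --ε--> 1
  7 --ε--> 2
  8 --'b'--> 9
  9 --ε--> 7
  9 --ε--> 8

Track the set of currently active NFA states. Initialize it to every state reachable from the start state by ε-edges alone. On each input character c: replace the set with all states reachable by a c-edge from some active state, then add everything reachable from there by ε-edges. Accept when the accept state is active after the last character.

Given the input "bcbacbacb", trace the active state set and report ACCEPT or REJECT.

Answer: ACCEPT

Steps:
initial (ε-close {0}): {0,1,2}
'b' @ 1: {3,4}
'c' @ 2: {5,6,8}
'b' @ 3: {1,2,7,8,9}  ✓accept
'a' @ 4: {3,4}
'c' @ 5: {5,6,8}
'b' @ 6: {1,2,7,8,9}  ✓accept
'a' @ 7: {3,4}
'c' @ 8: {5,6,8}
'b' @ 9: {1,2,7,8,9}  ✓accept
final: {1,2,7,8,9}; accept 1 in set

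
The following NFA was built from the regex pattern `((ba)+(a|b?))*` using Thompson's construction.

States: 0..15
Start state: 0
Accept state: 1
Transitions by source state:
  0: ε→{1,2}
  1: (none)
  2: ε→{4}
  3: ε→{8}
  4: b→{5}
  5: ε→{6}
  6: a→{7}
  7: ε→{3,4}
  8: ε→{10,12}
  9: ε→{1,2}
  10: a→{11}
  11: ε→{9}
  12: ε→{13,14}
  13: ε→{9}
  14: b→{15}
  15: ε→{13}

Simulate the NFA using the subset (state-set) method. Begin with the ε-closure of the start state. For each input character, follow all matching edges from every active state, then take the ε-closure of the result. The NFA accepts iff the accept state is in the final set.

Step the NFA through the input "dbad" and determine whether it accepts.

S₀ = ε-closure({0}) = {0,1,2,4}
'd' @ 1: {}  — dead — no transitions
rest 'bad' ignored (set empty)
after full input: {}  (accept=1 not in)

Answer: REJECT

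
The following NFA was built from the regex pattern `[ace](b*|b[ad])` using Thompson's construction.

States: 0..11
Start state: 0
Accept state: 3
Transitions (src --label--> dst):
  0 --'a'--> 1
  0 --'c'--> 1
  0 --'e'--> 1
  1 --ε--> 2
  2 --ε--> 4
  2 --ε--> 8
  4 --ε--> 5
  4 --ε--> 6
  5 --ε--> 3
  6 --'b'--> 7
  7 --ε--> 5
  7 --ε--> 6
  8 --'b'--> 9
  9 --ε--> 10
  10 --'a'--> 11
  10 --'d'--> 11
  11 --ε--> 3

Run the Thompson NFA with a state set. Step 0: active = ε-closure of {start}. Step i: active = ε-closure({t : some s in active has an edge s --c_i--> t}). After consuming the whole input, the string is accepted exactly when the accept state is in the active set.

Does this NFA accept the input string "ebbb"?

Answer: ACCEPT

Derivation:
initial (ε-close {0}): {0}
'e' @ 1: {1,2,3,4,5,6,8}  [accepting]
'b' @ 2: {3,5,6,7,9,10}  [accepting]
'b' @ 3: {3,5,6,7}  [accepting]
'b' @ 4: {3,5,6,7}  [accepting]
after full input: {3,5,6,7}  (accept=3 in)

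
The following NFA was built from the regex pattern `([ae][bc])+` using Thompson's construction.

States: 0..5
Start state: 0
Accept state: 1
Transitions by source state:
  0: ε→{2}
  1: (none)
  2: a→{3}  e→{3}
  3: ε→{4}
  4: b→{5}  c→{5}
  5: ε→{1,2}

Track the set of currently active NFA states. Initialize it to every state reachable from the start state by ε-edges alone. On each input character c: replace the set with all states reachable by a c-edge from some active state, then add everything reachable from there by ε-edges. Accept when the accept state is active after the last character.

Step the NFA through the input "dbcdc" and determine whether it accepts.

Answer: REJECT

Derivation:
initial (ε-close {0}): {0,2}
'd' @ 1: {}  — no active states
rest 'bcdc' ignored (set empty)
end set {} — state 1 not in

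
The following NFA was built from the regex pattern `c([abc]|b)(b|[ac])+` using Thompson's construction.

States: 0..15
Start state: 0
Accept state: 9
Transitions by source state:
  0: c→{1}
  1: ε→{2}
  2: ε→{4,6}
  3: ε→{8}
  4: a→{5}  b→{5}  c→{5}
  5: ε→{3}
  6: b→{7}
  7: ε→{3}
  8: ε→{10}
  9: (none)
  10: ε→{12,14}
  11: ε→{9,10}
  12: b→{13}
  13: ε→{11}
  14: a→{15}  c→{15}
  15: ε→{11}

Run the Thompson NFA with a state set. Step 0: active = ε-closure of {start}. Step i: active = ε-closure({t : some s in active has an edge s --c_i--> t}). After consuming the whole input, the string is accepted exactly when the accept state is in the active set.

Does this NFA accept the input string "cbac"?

Answer: ACCEPT

Derivation:
S₀ = ε-closure({0}) = {0}
'c' @ 1: {1,2,4,6}
'b' @ 2: {3,5,7,8,10,12,14}
'a' @ 3: {9,10,11,12,14,15}  ✓accept
'c' @ 4: {9,10,11,12,14,15}  ✓accept
final: {9,10,11,12,14,15}; accept 9 in set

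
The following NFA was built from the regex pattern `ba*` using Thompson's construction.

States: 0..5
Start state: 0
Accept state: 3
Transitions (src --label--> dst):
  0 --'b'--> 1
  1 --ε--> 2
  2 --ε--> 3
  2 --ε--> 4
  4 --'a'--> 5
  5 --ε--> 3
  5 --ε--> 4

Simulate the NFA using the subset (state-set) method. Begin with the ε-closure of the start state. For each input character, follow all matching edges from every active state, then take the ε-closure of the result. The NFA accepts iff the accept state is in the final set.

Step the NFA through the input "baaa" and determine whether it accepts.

S₀ = ε-closure({0}) = {0}
'b' @ 1: {1,2,3,4}  (accept∈set)
'a' @ 2: {3,4,5}  (accept∈set)
'a' @ 3: {3,4,5}  (accept∈set)
'a' @ 4: {3,4,5}  (accept∈set)
after full input: {3,4,5}  (accept=3 in)

Answer: ACCEPT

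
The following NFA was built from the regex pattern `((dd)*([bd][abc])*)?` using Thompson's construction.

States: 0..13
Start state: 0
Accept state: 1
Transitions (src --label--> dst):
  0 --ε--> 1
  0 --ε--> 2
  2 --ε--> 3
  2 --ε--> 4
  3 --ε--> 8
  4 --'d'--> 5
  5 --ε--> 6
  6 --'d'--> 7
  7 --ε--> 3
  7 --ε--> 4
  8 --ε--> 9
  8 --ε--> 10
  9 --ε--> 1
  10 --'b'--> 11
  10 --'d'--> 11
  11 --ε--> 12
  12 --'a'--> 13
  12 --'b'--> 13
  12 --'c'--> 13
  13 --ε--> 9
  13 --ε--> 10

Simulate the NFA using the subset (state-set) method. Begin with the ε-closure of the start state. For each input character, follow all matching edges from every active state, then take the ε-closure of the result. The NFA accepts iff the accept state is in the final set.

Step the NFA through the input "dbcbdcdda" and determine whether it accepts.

start: ε-closure({0}) = {0,1,2,3,4,8,9,10}
'd' @ 1: {5,6,11,12}
'b' @ 2: {1,9,10,13}  ✓accept
'c' @ 3: {}  — no active states
rest 'bdcdda' ignored (set empty)
end set {} — state 1 not in

Answer: REJECT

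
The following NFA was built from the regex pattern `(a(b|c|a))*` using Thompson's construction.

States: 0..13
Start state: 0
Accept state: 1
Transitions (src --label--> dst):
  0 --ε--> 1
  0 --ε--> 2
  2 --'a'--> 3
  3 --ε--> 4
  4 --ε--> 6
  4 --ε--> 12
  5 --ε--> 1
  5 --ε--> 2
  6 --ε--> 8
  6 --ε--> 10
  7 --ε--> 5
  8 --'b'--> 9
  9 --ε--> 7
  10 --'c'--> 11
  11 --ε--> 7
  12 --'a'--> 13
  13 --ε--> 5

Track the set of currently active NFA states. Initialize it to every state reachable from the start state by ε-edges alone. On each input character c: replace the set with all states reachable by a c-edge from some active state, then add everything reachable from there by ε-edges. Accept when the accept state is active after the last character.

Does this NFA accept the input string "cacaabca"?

Answer: REJECT

Derivation:
start: ε-closure({0}) = {0,1,2}
'c' @ 1: {}  — state set empty
rest 'acaabca' ignored (set empty)
end set {} — state 1 not in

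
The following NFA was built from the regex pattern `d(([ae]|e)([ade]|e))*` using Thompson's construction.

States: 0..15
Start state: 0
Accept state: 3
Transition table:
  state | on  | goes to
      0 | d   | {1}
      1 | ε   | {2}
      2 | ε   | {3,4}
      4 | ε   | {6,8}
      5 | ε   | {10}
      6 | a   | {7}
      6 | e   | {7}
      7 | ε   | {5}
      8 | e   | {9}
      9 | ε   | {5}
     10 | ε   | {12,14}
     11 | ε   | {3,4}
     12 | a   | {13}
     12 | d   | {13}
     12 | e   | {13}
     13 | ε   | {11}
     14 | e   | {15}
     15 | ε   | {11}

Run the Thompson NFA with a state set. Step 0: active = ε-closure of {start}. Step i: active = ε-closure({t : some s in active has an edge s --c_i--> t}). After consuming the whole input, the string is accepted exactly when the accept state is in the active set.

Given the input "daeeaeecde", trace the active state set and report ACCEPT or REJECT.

Answer: REJECT

Steps:
start: ε-closure({0}) = {0}
'd' @ 1: {1,2,3,4,6,8}  [accepting]
'a' @ 2: {5,7,10,12,14}
'e' @ 3: {3,4,6,8,11,13,15}  [accepting]
'e' @ 4: {5,7,9,10,12,14}
'a' @ 5: {3,4,6,8,11,13}  [accepting]
'e' @ 6: {5,7,9,10,12,14}
'e' @ 7: {3,4,6,8,11,13,15}  [accepting]
'c' @ 8: {}  — no active states
rest 'de' ignored (set empty)
after full input: {}  (accept=3 not in)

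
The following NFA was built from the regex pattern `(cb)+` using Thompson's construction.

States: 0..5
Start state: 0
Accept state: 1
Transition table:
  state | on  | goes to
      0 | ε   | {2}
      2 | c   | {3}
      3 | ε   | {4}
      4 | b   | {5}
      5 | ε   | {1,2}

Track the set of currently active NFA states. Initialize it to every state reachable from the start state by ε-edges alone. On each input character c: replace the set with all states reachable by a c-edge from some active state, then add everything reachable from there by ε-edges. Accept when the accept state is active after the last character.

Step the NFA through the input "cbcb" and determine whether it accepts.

start: ε-closure({0}) = {0,2}
'c' @ 1: {3,4}
'b' @ 2: {1,2,5}  (accept∈set)
'c' @ 3: {3,4}
'b' @ 4: {1,2,5}  (accept∈set)
after full input: {1,2,5}  (accept=1 in)

Answer: ACCEPT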